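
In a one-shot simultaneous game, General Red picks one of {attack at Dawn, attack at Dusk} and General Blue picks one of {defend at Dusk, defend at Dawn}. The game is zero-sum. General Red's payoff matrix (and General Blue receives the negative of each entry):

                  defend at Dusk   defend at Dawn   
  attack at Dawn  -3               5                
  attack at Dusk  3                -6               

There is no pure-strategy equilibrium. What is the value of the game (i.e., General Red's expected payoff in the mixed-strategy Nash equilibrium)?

In a mixed equilibrium General Red is indifferent between attack at Dawn and attack at Dusk; this condition fixes q.
  General Red's expected payoff from attack at Dawn: q·(-3) + (1−q)·5 = -8q + 5
  General Red's expected payoff from attack at Dusk: q·3 + (1−q)·(-6) = 9q - 6
  -8q + 5 = 9q - 6  ⇒  -17q = -11  ⇒  q = 11/17.
The value is General Red's expected payoff against this mix (using attack at Dawn): (11/17)·(-3) + (6/17)·5 = -3/17.

v = -3/17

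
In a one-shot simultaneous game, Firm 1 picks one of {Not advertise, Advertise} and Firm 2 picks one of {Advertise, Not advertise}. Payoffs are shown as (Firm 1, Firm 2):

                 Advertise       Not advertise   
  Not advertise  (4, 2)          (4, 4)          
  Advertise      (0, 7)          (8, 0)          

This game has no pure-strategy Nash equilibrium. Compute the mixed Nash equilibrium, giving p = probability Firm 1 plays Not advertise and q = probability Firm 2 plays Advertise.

p = 7/9, q = 1/2

In a mixed equilibrium Firm 2 is indifferent between Advertise and Not advertise; this condition fixes p.
  Firm 2's payoff from Advertise: p·2 + (1−p)·7 = -5p + 7
  Firm 2's payoff from Not advertise: p·4 + (1−p)·0 = 4p
  -5p + 7 = 4p  ⇒  -9p = -7  ⇒  p = 7/9.
Firm 1's indifference between Not advertise and Advertise determines Firm 2's mixing probability q:
  Firm 1's expected payoff from Not advertise: q·4 + (1−q)·4 = 4
  Firm 1's expected payoff from Advertise: q·0 + (1−q)·8 = -8q + 8
  4 = -8q + 8  ⇒  8q = 4  ⇒  q = 1/2.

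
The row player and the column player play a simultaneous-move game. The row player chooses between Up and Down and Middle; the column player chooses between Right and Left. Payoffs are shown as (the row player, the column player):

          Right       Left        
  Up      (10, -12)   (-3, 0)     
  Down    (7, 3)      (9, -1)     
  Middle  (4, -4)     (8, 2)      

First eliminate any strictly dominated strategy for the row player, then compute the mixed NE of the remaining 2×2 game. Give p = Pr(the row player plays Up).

The row player's strategy Middle is strictly dominated by Down: 7 > 4 and 9 > 8. Eliminate Middle.
In a mixed equilibrium the column player is indifferent between Right and Left; this condition fixes p.
  the column player's payoff from Right: p·(-12) + (1−p)·3 = -15p + 3
  the column player's payoff from Left: p·0 + (1−p)·(-1) = p - 1
  -15p + 3 = p - 1  ⇒  -16p = -4  ⇒  p = 1/4.

p = 1/4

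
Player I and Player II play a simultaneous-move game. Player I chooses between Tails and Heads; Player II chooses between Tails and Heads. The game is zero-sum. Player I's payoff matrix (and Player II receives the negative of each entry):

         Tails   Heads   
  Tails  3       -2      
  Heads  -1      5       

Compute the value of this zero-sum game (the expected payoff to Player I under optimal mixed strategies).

v = 13/11

Player I's indifference between Tails and Heads determines Player II's mixing probability q:
  Player I's expected payoff from Tails: q·3 + (1−q)·(-2) = 5q - 2
  Player I's expected payoff from Heads: q·(-1) + (1−q)·5 = -6q + 5
  5q - 2 = -6q + 5  ⇒  11q = 7  ⇒  q = 7/11.
The value is Player I's expected payoff against this mix (using Tails): (7/11)·3 + (4/11)·(-2) = 13/11.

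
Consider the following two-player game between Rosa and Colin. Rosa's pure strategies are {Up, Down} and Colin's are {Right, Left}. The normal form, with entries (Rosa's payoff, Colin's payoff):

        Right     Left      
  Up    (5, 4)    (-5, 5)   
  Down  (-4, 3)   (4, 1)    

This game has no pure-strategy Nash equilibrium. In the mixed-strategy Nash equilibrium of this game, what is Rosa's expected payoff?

Set Rosa's expected payoff from Up equal to that from Down:
  Rosa's payoff to Up: q·5 + (1−q)·(-5) = 10q - 5
  Rosa's payoff to Down: q·(-4) + (1−q)·4 = -8q + 4
  10q - 5 = -8q + 4  ⇒  18q = 9  ⇒  q = 1/2.
At equilibrium Rosa is indifferent across rows, so Rosa's payoff equals the payoff from Up: (1/2)·5 + (1/2)·(-5) = 0.

0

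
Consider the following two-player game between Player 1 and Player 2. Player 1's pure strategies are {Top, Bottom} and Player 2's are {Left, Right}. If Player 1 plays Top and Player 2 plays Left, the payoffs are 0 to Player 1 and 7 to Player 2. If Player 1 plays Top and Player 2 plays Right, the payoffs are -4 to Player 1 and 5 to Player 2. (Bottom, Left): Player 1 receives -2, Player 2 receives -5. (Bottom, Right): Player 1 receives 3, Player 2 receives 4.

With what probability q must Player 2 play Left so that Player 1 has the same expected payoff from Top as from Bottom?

q = 7/9

Player 1's indifference between Top and Bottom determines Player 2's mixing probability q:
  Player 1's expected payoff from Top: q·0 + (1−q)·(-4) = 4q - 4
  Player 1's expected payoff from Bottom: q·(-2) + (1−q)·3 = -5q + 3
  4q - 4 = -5q + 3  ⇒  9q = 7  ⇒  q = 7/9.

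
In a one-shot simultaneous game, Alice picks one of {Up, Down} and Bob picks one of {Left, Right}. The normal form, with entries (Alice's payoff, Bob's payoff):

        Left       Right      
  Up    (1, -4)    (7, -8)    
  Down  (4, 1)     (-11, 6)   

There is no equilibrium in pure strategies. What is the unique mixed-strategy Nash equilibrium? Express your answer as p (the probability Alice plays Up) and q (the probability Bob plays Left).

p = 5/9, q = 6/7

Bob's indifference between Left and Right determines Alice's mixing probability p:
  Bob's expected payoff from Left: p·(-4) + (1−p)·1 = -5p + 1
  Bob's expected payoff from Right: p·(-8) + (1−p)·6 = -14p + 6
  -5p + 1 = -14p + 6  ⇒  9p = 5  ⇒  p = 5/9.
In a mixed equilibrium Alice is indifferent between Up and Down; this condition fixes q.
  Alice's expected payoff from Up: q·1 + (1−q)·7 = -6q + 7
  Alice's expected payoff from Down: q·4 + (1−q)·(-11) = 15q - 11
  -6q + 7 = 15q - 11  ⇒  -21q = -18  ⇒  q = 6/7.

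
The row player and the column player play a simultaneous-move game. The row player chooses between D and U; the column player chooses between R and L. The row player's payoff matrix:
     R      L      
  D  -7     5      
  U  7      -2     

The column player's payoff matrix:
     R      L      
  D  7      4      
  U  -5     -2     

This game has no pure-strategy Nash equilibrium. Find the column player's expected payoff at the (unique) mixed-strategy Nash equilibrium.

1

Set the column player's expected payoff from R equal to that from L:
  the column player's payoff from R: p·7 + (1−p)·(-5) = 12p - 5
  the column player's payoff from L: p·4 + (1−p)·(-2) = 6p - 2
  12p - 5 = 6p - 2  ⇒  6p = 3  ⇒  p = 1/2.
At equilibrium the column player is indifferent across columns, so the column player's payoff equals the payoff from R: (1/2)·7 + (1/2)·(-5) = 1.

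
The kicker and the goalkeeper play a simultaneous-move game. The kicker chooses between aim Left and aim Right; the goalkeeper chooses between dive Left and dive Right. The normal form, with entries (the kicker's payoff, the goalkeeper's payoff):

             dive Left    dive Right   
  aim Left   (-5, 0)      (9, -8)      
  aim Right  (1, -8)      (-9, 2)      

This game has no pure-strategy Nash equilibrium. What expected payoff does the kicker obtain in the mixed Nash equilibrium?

-3/2

The goalkeeper's mix must leave the kicker indifferent between aim Left and aim Right.
  the kicker's payoff to aim Left: q·(-5) + (1−q)·9 = -14q + 9
  the kicker's payoff to aim Right: q·1 + (1−q)·(-9) = 10q - 9
  -14q + 9 = 10q - 9  ⇒  -24q = -18  ⇒  q = 3/4.
At equilibrium the kicker is indifferent across rows, so the kicker's payoff equals the payoff from aim Left: (3/4)·(-5) + (1/4)·9 = -3/2.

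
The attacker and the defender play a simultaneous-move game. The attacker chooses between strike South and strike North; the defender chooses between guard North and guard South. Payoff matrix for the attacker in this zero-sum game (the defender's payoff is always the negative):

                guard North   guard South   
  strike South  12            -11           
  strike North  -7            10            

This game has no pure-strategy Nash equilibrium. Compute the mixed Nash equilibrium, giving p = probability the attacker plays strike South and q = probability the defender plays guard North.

For the defender to be willing to mix, the defender must be indifferent between guard North and guard South, which pins down the attacker's mix.
  the defender's payoff to guard North: p·(-12) + (1−p)·7 = -19p + 7
  the defender's payoff to guard South: p·11 + (1−p)·(-10) = 21p - 10
  -19p + 7 = 21p - 10  ⇒  -40p = -17  ⇒  p = 17/40.
The attacker's indifference between strike South and strike North determines the defender's mixing probability q:
  the attacker's payoff from strike South: q·12 + (1−q)·(-11) = 23q - 11
  the attacker's payoff from strike North: q·(-7) + (1−q)·10 = -17q + 10
  23q - 11 = -17q + 10  ⇒  40q = 21  ⇒  q = 21/40.

p = 17/40, q = 21/40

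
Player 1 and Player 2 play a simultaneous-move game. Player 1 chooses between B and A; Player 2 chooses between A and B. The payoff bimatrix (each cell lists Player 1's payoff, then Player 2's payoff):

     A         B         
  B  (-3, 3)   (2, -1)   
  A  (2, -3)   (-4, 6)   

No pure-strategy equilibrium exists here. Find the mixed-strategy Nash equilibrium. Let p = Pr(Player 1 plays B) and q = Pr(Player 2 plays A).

Player 1's mix must leave Player 2 indifferent between A and B.
  Player 2's payoff from A: p·3 + (1−p)·(-3) = 6p - 3
  Player 2's payoff from B: p·(-1) + (1−p)·6 = -7p + 6
  6p - 3 = -7p + 6  ⇒  13p = 9  ⇒  p = 9/13.
In a mixed equilibrium Player 1 is indifferent between B and A; this condition fixes q.
  Player 1's payoff from B: q·(-3) + (1−q)·2 = -5q + 2
  Player 1's payoff from A: q·2 + (1−q)·(-4) = 6q - 4
  -5q + 2 = 6q - 4  ⇒  -11q = -6  ⇒  q = 6/11.

p = 9/13, q = 6/11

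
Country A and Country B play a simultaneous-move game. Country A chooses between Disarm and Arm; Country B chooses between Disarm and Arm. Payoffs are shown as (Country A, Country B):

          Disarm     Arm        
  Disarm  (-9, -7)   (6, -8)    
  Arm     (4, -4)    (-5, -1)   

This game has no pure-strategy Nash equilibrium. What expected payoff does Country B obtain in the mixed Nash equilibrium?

-25/4

Country B's indifference between Disarm and Arm determines Country A's mixing probability p:
  Country B's payoff from Disarm: p·(-7) + (1−p)·(-4) = -3p - 4
  Country B's payoff from Arm: p·(-8) + (1−p)·(-1) = -7p - 1
  -3p - 4 = -7p - 1  ⇒  4p = 3  ⇒  p = 3/4.
At equilibrium Country B is indifferent across columns, so Country B's payoff equals the payoff from Disarm: (3/4)·(-7) + (1/4)·(-4) = -25/4.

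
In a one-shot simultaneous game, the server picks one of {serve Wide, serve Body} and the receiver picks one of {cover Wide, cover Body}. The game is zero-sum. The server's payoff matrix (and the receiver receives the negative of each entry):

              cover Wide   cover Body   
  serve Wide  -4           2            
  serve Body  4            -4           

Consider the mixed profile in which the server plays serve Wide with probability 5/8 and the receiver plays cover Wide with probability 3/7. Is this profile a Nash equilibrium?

No

Given the server's mix p = 5/8, the receiver's payoff from cover Wide is 1 but from cover Body is 1/4. The receiver strictly prefers cover Wide, so the receiver would not mix.
So the proposed profile is not a Nash equilibrium.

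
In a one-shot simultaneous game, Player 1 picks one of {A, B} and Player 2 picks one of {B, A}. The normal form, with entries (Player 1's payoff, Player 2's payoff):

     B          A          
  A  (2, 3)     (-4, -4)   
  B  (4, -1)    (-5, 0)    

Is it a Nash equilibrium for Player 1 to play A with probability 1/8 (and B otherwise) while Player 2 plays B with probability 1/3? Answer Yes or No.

Yes

Check Player 2's indifference given Player 1's mix p = 1/8:
  payoff from B = -1/2; payoff from A = -1/2 — equal.
Check Player 1's indifference given Player 2's mix q = 1/3:
  payoff from A = -2; payoff from B = -2 — equal.
Both players are indifferent, so neither can profitably deviate.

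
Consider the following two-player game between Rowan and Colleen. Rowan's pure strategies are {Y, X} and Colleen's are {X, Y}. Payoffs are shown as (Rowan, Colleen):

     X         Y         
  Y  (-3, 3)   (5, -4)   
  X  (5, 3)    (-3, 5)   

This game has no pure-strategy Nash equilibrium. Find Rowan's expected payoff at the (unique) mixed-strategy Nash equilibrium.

1

For Rowan to be willing to mix, Rowan must be indifferent between Y and X, which pins down Colleen's mix.
  Rowan's expected payoff from Y: q·(-3) + (1−q)·5 = -8q + 5
  Rowan's expected payoff from X: q·5 + (1−q)·(-3) = 8q - 3
  -8q + 5 = 8q - 3  ⇒  -16q = -8  ⇒  q = 1/2.
At equilibrium Rowan is indifferent across rows, so Rowan's payoff equals the payoff from Y: (1/2)·(-3) + (1/2)·5 = 1.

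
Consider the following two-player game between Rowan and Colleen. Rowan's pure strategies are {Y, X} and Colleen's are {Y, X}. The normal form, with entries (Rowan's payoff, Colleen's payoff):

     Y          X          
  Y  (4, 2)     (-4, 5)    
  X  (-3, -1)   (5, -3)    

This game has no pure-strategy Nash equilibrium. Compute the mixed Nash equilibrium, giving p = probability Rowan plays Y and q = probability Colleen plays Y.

p = 2/5, q = 9/16

Rowan's mix must leave Colleen indifferent between Y and X.
  Colleen's payoff from Y: p·2 + (1−p)·(-1) = 3p - 1
  Colleen's payoff from X: p·5 + (1−p)·(-3) = 8p - 3
  3p - 1 = 8p - 3  ⇒  -5p = -2  ⇒  p = 2/5.
Rowan's indifference between Y and X determines Colleen's mixing probability q:
  Rowan's expected payoff from Y: q·4 + (1−q)·(-4) = 8q - 4
  Rowan's expected payoff from X: q·(-3) + (1−q)·5 = -8q + 5
  8q - 4 = -8q + 5  ⇒  16q = 9  ⇒  q = 9/16.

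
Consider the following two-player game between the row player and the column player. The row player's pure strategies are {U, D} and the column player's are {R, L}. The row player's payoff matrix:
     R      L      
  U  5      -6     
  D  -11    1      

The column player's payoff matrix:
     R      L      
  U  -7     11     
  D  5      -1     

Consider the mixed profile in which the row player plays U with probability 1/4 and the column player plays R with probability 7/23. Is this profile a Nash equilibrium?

Check the column player's indifference given the row player's mix p = 1/4:
  payoff from R = 2; payoff from L = 2 — equal.
Check the row player's indifference given the column player's mix q = 7/23:
  payoff from U = -61/23; payoff from D = -61/23 — equal.
Both players are indifferent, so neither can profitably deviate.

Yes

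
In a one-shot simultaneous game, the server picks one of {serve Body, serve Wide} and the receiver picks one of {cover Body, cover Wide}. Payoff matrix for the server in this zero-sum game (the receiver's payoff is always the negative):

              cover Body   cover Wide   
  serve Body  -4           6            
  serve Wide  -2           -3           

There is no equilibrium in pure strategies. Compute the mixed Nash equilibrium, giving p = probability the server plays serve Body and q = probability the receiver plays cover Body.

p = 1/11, q = 9/11

In a mixed equilibrium the receiver is indifferent between cover Body and cover Wide; this condition fixes p.
  the receiver's payoff to cover Body: p·4 + (1−p)·2 = 2p + 2
  the receiver's payoff to cover Wide: p·(-6) + (1−p)·3 = -9p + 3
  2p + 2 = -9p + 3  ⇒  11p = 1  ⇒  p = 1/11.
For the server to be willing to mix, the server must be indifferent between serve Body and serve Wide, which pins down the receiver's mix.
  the server's payoff to serve Body: q·(-4) + (1−q)·6 = -10q + 6
  the server's payoff to serve Wide: q·(-2) + (1−q)·(-3) = q - 3
  -10q + 6 = q - 3  ⇒  -11q = -9  ⇒  q = 9/11.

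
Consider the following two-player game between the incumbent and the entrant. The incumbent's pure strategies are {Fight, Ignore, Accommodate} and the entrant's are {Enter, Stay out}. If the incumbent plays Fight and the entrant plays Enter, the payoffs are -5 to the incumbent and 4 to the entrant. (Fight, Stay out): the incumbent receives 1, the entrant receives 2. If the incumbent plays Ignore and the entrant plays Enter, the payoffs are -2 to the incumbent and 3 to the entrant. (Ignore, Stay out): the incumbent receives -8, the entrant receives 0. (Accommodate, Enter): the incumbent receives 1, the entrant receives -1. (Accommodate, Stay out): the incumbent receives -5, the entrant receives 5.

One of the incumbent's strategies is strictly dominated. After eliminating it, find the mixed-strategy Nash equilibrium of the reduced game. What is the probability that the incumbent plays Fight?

p = 3/4

The incumbent's strategy Ignore is strictly dominated by Accommodate: 1 > -2 and -5 > -8. Eliminate Ignore.
The incumbent's mix must leave the entrant indifferent between Enter and Stay out.
  the entrant's payoff to Enter: p·4 + (1−p)·(-1) = 5p - 1
  the entrant's payoff to Stay out: p·2 + (1−p)·5 = -3p + 5
  5p - 1 = -3p + 5  ⇒  8p = 6  ⇒  p = 3/4.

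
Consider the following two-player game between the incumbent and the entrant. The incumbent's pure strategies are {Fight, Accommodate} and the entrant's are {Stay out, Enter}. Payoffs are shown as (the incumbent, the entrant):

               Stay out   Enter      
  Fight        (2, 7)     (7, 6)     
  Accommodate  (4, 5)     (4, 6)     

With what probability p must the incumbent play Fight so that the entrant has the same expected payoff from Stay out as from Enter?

The entrant's indifference between Stay out and Enter determines the incumbent's mixing probability p:
  the entrant's expected payoff from Stay out: p·7 + (1−p)·5 = 2p + 5
  the entrant's expected payoff from Enter: p·6 + (1−p)·6 = 6
  2p + 5 = 6  ⇒  2p = 1  ⇒  p = 1/2.

p = 1/2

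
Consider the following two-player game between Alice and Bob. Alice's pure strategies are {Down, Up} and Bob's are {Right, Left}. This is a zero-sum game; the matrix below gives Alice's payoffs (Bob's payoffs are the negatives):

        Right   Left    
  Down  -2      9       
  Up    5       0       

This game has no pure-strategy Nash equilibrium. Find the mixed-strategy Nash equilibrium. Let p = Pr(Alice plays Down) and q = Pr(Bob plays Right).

p = 5/16, q = 9/16

Set Bob's expected payoff from Right equal to that from Left:
  Bob's expected payoff from Right: p·2 + (1−p)·(-5) = 7p - 5
  Bob's expected payoff from Left: p·(-9) + (1−p)·0 = -9p
  7p - 5 = -9p  ⇒  16p = 5  ⇒  p = 5/16.
In a mixed equilibrium Alice is indifferent between Down and Up; this condition fixes q.
  Alice's payoff from Down: q·(-2) + (1−q)·9 = -11q + 9
  Alice's payoff from Up: q·5 + (1−q)·0 = 5q
  -11q + 9 = 5q  ⇒  -16q = -9  ⇒  q = 9/16.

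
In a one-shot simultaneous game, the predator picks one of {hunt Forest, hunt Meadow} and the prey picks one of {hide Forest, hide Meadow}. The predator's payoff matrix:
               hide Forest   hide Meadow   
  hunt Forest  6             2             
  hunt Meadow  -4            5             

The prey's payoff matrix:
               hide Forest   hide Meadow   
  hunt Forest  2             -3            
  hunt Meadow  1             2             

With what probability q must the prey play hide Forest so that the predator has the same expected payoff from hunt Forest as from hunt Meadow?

q = 3/13

In a mixed equilibrium the predator is indifferent between hunt Forest and hunt Meadow; this condition fixes q.
  the predator's expected payoff from hunt Forest: q·6 + (1−q)·2 = 4q + 2
  the predator's expected payoff from hunt Meadow: q·(-4) + (1−q)·5 = -9q + 5
  4q + 2 = -9q + 5  ⇒  13q = 3  ⇒  q = 3/13.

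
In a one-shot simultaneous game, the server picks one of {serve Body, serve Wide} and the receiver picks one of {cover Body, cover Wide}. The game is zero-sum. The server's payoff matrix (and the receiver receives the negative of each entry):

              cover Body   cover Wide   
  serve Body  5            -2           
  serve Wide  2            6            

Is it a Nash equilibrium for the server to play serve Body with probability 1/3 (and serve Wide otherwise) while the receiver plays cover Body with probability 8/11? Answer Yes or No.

No

Given the server's mix p = 1/3, the receiver's payoff from cover Body is -3 but from cover Wide is -10/3. The receiver strictly prefers cover Body, so the receiver would not mix.
So the proposed profile is not a Nash equilibrium.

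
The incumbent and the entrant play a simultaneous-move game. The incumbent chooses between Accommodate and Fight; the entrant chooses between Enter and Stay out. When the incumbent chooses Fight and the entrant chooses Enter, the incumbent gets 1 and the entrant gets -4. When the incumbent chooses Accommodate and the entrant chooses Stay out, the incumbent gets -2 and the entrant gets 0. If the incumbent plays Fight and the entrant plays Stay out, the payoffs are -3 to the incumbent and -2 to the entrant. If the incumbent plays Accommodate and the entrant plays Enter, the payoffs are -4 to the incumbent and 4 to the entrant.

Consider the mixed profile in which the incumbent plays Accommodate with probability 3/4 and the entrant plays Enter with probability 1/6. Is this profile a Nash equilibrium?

Given the incumbent's mix p = 3/4, the entrant's payoff from Enter is 2 but from Stay out is -1/2. The entrant strictly prefers Enter, so the entrant would not mix.
So the proposed profile is not a Nash equilibrium.

No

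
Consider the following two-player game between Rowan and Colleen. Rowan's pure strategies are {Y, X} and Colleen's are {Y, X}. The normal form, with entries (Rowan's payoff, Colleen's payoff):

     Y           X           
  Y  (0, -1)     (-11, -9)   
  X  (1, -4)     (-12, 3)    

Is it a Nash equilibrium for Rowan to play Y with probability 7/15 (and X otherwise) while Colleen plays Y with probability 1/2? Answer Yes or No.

Yes

Check Colleen's indifference given Rowan's mix p = 7/15:
  payoff from Y = -13/5; payoff from X = -13/5 — equal.
Check Rowan's indifference given Colleen's mix q = 1/2:
  payoff from Y = -11/2; payoff from X = -11/2 — equal.
Both players are indifferent, so neither can profitably deviate.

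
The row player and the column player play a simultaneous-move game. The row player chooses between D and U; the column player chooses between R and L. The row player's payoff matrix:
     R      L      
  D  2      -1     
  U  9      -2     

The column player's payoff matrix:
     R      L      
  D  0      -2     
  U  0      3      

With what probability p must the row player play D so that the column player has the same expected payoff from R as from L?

p = 3/5

The row player's mix must leave the column player indifferent between R and L.
  the column player's expected payoff from R: p·0 + (1−p)·0 = 0
  the column player's expected payoff from L: p·(-2) + (1−p)·3 = -5p + 3
  0 = -5p + 3  ⇒  5p = 3  ⇒  p = 3/5.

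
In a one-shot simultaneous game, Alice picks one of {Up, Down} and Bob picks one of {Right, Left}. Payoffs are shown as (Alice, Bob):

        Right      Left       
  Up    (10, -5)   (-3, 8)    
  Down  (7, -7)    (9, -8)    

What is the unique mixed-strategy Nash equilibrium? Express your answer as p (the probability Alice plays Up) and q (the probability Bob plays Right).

p = 1/14, q = 4/5

Alice's mix must leave Bob indifferent between Right and Left.
  Bob's payoff to Right: p·(-5) + (1−p)·(-7) = 2p - 7
  Bob's payoff to Left: p·8 + (1−p)·(-8) = 16p - 8
  2p - 7 = 16p - 8  ⇒  -14p = -1  ⇒  p = 1/14.
Bob's mix must leave Alice indifferent between Up and Down.
  Alice's payoff from Up: q·10 + (1−q)·(-3) = 13q - 3
  Alice's payoff from Down: q·7 + (1−q)·9 = -2q + 9
  13q - 3 = -2q + 9  ⇒  15q = 12  ⇒  q = 4/5.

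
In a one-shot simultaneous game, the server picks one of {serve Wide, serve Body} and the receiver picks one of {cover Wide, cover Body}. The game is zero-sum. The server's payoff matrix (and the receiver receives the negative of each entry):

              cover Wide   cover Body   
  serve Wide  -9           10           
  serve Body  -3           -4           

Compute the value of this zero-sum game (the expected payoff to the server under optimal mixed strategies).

v = -33/10

For the server to be willing to mix, the server must be indifferent between serve Wide and serve Body, which pins down the receiver's mix.
  the server's payoff from serve Wide: q·(-9) + (1−q)·10 = -19q + 10
  the server's payoff from serve Body: q·(-3) + (1−q)·(-4) = q - 4
  -19q + 10 = q - 4  ⇒  -20q = -14  ⇒  q = 7/10.
The value is the server's expected payoff against this mix (using serve Wide): (7/10)·(-9) + (3/10)·10 = -33/10.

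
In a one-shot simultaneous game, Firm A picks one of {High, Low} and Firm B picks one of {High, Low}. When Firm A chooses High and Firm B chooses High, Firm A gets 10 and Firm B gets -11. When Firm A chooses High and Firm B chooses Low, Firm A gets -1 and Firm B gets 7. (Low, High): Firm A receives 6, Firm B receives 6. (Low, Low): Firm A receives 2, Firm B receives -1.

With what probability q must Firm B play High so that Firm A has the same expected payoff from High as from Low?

q = 3/7

Set Firm A's expected payoff from High equal to that from Low:
  Firm A's expected payoff from High: q·10 + (1−q)·(-1) = 11q - 1
  Firm A's expected payoff from Low: q·6 + (1−q)·2 = 4q + 2
  11q - 1 = 4q + 2  ⇒  7q = 3  ⇒  q = 3/7.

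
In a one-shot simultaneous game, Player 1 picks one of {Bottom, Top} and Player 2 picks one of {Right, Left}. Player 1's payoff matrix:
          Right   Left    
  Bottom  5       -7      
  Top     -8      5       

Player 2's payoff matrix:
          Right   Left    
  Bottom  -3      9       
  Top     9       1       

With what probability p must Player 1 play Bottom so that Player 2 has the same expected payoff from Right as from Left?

p = 2/5

Set Player 2's expected payoff from Right equal to that from Left:
  Player 2's payoff from Right: p·(-3) + (1−p)·9 = -12p + 9
  Player 2's payoff from Left: p·9 + (1−p)·1 = 8p + 1
  -12p + 9 = 8p + 1  ⇒  -20p = -8  ⇒  p = 2/5.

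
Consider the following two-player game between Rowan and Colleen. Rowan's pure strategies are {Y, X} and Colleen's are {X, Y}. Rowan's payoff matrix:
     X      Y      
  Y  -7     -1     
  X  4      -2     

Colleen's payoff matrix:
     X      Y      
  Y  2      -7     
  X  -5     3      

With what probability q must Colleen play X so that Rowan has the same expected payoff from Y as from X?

Set Rowan's expected payoff from Y equal to that from X:
  Rowan's payoff to Y: q·(-7) + (1−q)·(-1) = -6q - 1
  Rowan's payoff to X: q·4 + (1−q)·(-2) = 6q - 2
  -6q - 1 = 6q - 2  ⇒  -12q = -1  ⇒  q = 1/12.

q = 1/12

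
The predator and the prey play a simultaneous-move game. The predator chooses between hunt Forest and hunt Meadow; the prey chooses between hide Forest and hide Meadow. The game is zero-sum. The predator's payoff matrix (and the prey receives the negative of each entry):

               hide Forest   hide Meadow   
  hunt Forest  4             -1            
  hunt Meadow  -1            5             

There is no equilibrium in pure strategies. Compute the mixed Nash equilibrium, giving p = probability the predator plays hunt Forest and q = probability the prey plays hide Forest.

Set the prey's expected payoff from hide Forest equal to that from hide Meadow:
  the prey's expected payoff from hide Forest: p·(-4) + (1−p)·1 = -5p + 1
  the prey's expected payoff from hide Meadow: p·1 + (1−p)·(-5) = 6p - 5
  -5p + 1 = 6p - 5  ⇒  -11p = -6  ⇒  p = 6/11.
Set the predator's expected payoff from hunt Forest equal to that from hunt Meadow:
  the predator's payoff from hunt Forest: q·4 + (1−q)·(-1) = 5q - 1
  the predator's payoff from hunt Meadow: q·(-1) + (1−q)·5 = -6q + 5
  5q - 1 = -6q + 5  ⇒  11q = 6  ⇒  q = 6/11.

p = 6/11, q = 6/11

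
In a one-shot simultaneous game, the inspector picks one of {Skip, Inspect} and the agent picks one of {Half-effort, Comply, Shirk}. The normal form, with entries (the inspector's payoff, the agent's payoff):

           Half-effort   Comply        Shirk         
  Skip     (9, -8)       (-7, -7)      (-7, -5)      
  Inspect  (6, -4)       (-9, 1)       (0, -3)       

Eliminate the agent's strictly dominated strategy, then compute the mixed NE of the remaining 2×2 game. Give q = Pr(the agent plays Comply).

The agent's strategy Half-effort is strictly dominated by Shirk: -5 > -8 and -3 > -4. Eliminate Half-effort.
Set the inspector's expected payoff from Skip equal to that from Inspect:
  the inspector's payoff to Skip: q·(-7) + (1−q)·(-7) = -7
  the inspector's payoff to Inspect: q·(-9) + (1−q)·0 = -9q
  -7 = -9q  ⇒  9q = 7  ⇒  q = 7/9.

q = 7/9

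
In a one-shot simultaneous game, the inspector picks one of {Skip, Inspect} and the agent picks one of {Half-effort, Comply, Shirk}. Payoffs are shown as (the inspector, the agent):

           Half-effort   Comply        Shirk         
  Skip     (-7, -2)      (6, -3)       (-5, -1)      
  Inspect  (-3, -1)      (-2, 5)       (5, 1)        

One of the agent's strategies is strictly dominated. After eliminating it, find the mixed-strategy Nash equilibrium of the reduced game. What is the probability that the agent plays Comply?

q = 5/9

The agent's strategy Half-effort is strictly dominated by Shirk: -1 > -2 and 1 > -1. Eliminate Half-effort.
Set the inspector's expected payoff from Skip equal to that from Inspect:
  the inspector's payoff from Skip: q·6 + (1−q)·(-5) = 11q - 5
  the inspector's payoff from Inspect: q·(-2) + (1−q)·5 = -7q + 5
  11q - 5 = -7q + 5  ⇒  18q = 10  ⇒  q = 5/9.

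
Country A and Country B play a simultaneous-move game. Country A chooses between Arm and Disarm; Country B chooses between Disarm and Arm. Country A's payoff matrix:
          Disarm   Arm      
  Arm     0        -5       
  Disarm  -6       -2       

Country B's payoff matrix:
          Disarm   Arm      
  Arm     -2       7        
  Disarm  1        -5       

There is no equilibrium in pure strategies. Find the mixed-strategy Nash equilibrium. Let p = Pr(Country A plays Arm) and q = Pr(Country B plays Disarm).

In a mixed equilibrium Country B is indifferent between Disarm and Arm; this condition fixes p.
  Country B's payoff to Disarm: p·(-2) + (1−p)·1 = -3p + 1
  Country B's payoff to Arm: p·7 + (1−p)·(-5) = 12p - 5
  -3p + 1 = 12p - 5  ⇒  -15p = -6  ⇒  p = 2/5.
Set Country A's expected payoff from Arm equal to that from Disarm:
  Country A's payoff from Arm: q·0 + (1−q)·(-5) = 5q - 5
  Country A's payoff from Disarm: q·(-6) + (1−q)·(-2) = -4q - 2
  5q - 5 = -4q - 2  ⇒  9q = 3  ⇒  q = 1/3.

p = 2/5, q = 1/3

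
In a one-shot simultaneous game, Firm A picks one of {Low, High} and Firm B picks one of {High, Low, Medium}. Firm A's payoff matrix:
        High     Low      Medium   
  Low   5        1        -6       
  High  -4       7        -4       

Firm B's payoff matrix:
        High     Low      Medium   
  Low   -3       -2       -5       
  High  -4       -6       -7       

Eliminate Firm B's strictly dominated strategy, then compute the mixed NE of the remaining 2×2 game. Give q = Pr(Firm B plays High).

q = 2/5

Firm B's strategy Medium is strictly dominated by Low: -2 > -5 and -6 > -7. Eliminate Medium.
Set Firm A's expected payoff from Low equal to that from High:
  Firm A's payoff to Low: q·5 + (1−q)·1 = 4q + 1
  Firm A's payoff to High: q·(-4) + (1−q)·7 = -11q + 7
  4q + 1 = -11q + 7  ⇒  15q = 6  ⇒  q = 2/5.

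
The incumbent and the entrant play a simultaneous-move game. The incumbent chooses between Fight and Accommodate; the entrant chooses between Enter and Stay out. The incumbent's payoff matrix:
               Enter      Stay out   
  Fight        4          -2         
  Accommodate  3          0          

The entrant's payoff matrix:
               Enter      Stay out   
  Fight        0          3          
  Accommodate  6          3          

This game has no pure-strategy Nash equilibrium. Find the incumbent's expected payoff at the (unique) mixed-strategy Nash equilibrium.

2

Set the incumbent's expected payoff from Fight equal to that from Accommodate:
  the incumbent's expected payoff from Fight: q·4 + (1−q)·(-2) = 6q - 2
  the incumbent's expected payoff from Accommodate: q·3 + (1−q)·0 = 3q
  6q - 2 = 3q  ⇒  3q = 2  ⇒  q = 2/3.
At equilibrium the incumbent is indifferent across rows, so the incumbent's payoff equals the payoff from Fight: (2/3)·4 + (1/3)·(-2) = 2.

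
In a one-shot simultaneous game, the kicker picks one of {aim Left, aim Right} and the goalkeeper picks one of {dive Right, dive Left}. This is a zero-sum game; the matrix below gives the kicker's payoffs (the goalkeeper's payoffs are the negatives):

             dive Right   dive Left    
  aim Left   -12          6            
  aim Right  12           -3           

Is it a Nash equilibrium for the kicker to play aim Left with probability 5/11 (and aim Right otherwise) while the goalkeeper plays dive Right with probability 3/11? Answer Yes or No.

Yes

Check the goalkeeper's indifference given the kicker's mix p = 5/11:
  payoff from dive Right = -12/11; payoff from dive Left = -12/11 — equal.
Check the kicker's indifference given the goalkeeper's mix q = 3/11:
  payoff from aim Left = 12/11; payoff from aim Right = 12/11 — equal.
Both players are indifferent, so neither can profitably deviate.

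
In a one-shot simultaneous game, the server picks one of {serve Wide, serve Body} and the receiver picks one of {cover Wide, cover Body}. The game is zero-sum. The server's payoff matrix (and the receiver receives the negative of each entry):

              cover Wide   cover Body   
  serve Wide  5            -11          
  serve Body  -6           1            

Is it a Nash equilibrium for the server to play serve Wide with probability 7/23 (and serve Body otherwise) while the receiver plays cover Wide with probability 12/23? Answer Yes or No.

Check the receiver's indifference given the server's mix p = 7/23:
  payoff from cover Wide = 61/23; payoff from cover Body = 61/23 — equal.
Check the server's indifference given the receiver's mix q = 12/23:
  payoff from serve Wide = -61/23; payoff from serve Body = -61/23 — equal.
Both players are indifferent, so neither can profitably deviate.

Yes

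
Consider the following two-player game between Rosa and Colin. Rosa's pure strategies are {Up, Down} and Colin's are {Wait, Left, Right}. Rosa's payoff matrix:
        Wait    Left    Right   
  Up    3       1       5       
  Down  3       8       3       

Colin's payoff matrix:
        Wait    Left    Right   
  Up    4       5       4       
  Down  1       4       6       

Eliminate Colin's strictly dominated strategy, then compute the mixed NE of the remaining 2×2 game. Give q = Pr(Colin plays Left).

Colin's strategy Wait is strictly dominated by Left: 5 > 4 and 4 > 1. Eliminate Wait.
For Rosa to be willing to mix, Rosa must be indifferent between Up and Down, which pins down Colin's mix.
  Rosa's expected payoff from Up: q·1 + (1−q)·5 = -4q + 5
  Rosa's expected payoff from Down: q·8 + (1−q)·3 = 5q + 3
  -4q + 5 = 5q + 3  ⇒  -9q = -2  ⇒  q = 2/9.

q = 2/9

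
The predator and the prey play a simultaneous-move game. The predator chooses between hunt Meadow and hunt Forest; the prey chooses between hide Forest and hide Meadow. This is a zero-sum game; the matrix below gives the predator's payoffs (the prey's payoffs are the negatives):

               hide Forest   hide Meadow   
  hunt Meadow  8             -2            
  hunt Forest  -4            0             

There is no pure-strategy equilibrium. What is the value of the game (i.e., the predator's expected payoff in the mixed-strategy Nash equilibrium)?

v = -4/7

The predator's indifference between hunt Meadow and hunt Forest determines the prey's mixing probability q:
  the predator's expected payoff from hunt Meadow: q·8 + (1−q)·(-2) = 10q - 2
  the predator's expected payoff from hunt Forest: q·(-4) + (1−q)·0 = -4q
  10q - 2 = -4q  ⇒  14q = 2  ⇒  q = 1/7.
The value is the predator's expected payoff against this mix (using hunt Meadow): (1/7)·8 + (6/7)·(-2) = -4/7.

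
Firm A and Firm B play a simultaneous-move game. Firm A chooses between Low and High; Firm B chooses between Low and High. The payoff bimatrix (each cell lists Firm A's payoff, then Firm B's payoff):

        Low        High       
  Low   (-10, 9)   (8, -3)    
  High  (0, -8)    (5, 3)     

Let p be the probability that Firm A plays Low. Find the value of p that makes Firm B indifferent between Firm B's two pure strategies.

p = 11/23

In a mixed equilibrium Firm B is indifferent between Low and High; this condition fixes p.
  Firm B's expected payoff from Low: p·9 + (1−p)·(-8) = 17p - 8
  Firm B's expected payoff from High: p·(-3) + (1−p)·3 = -6p + 3
  17p - 8 = -6p + 3  ⇒  23p = 11  ⇒  p = 11/23.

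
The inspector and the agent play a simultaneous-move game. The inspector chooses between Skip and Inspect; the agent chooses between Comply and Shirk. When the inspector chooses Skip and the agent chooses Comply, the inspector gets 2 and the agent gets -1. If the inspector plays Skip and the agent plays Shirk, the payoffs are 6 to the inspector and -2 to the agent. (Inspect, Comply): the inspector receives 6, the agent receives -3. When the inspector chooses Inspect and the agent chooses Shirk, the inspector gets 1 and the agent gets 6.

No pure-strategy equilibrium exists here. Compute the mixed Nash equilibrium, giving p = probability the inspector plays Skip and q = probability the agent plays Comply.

p = 9/10, q = 5/9

For the agent to be willing to mix, the agent must be indifferent between Comply and Shirk, which pins down the inspector's mix.
  the agent's expected payoff from Comply: p·(-1) + (1−p)·(-3) = 2p - 3
  the agent's expected payoff from Shirk: p·(-2) + (1−p)·6 = -8p + 6
  2p - 3 = -8p + 6  ⇒  10p = 9  ⇒  p = 9/10.
Set the inspector's expected payoff from Skip equal to that from Inspect:
  the inspector's payoff to Skip: q·2 + (1−q)·6 = -4q + 6
  the inspector's payoff to Inspect: q·6 + (1−q)·1 = 5q + 1
  -4q + 6 = 5q + 1  ⇒  -9q = -5  ⇒  q = 5/9.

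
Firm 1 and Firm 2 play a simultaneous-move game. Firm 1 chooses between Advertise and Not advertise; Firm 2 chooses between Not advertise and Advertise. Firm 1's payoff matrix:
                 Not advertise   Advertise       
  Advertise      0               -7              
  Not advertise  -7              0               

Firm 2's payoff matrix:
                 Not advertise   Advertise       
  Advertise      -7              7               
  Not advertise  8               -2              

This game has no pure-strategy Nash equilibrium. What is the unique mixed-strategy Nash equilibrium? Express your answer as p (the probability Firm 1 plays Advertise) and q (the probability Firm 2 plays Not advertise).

For Firm 2 to be willing to mix, Firm 2 must be indifferent between Not advertise and Advertise, which pins down Firm 1's mix.
  Firm 2's payoff from Not advertise: p·(-7) + (1−p)·8 = -15p + 8
  Firm 2's payoff from Advertise: p·7 + (1−p)·(-2) = 9p - 2
  -15p + 8 = 9p - 2  ⇒  -24p = -10  ⇒  p = 5/12.
In a mixed equilibrium Firm 1 is indifferent between Advertise and Not advertise; this condition fixes q.
  Firm 1's payoff to Advertise: q·0 + (1−q)·(-7) = 7q - 7
  Firm 1's payoff to Not advertise: q·(-7) + (1−q)·0 = -7q
  7q - 7 = -7q  ⇒  14q = 7  ⇒  q = 1/2.

p = 5/12, q = 1/2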